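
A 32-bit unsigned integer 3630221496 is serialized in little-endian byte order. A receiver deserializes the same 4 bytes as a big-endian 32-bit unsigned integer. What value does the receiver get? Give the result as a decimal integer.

3100139736

3630221496 in 32-bit hexadecimal is 0xD860C8B8.
Stored little-endian, the bytes at ascending addresses are B8 C8 60 D8.
Read back as big-endian, the last byte is least significant, giving 0xB8C860D8.
0xB8C860D8 = 3100139736.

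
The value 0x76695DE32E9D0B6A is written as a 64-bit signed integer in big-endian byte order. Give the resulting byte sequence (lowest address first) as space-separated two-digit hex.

Split into bytes (most-significant first): 76 69 5D E3 2E 9D 0B 6A.
In big-endian order the high byte comes first in memory.
So the memory order matches the most-significant-first order: 76 69 5D E3 2E 9D 0B 6A.

76 69 5D E3 2E 9D 0B 6A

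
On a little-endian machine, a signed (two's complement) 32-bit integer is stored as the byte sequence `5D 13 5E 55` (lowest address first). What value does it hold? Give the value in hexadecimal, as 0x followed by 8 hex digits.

Little-endian stores the least-significant byte at the lowest address.
Reassemble most-significant byte first: 55 5E 13 5D → 0x555E135D.

0x555E135D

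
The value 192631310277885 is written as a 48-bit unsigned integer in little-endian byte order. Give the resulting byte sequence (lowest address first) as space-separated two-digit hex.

192631310277885 in hexadecimal, padded to 48 bits, is 0xAF3278D25CFD.
Split into bytes (most-significant first): AF 32 78 D2 5C FD.
Little-endian: lowest address holds the least-significant byte.
So at ascending addresses the bytes are FD 5C D2 78 32 AF.

FD 5C D2 78 32 AF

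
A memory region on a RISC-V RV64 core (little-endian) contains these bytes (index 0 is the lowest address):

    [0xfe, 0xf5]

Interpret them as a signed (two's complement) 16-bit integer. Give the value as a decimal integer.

-2562

Little-endian stores the least-significant byte at the lowest address.
Reassemble most-significant byte first: F5 FE → 0xF5FE.
Top bit is set, so as a signed 16-bit value this is 0xF5FE − 2^16 = -2562.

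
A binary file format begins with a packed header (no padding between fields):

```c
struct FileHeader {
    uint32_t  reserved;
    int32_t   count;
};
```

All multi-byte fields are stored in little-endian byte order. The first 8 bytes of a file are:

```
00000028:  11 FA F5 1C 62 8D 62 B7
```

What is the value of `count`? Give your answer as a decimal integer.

`count` follows `reserved` (4 bytes), so it starts at byte offset 4 and occupies 4 bytes.
Bytes at offsets 4..7: 62 8D 62 B7.
In little-endian order the low byte comes first in memory.
Reassemble most-significant byte first: B7 62 8D 62 → 0xB7628D62.
Top bit is set, so as a signed 32-bit value this is 0xB7628D62 − 2^32 = -1218278046.

-1218278046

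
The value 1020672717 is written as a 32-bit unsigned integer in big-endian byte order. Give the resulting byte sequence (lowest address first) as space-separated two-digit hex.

1020672717 in hexadecimal, padded to 32 bits, is 0x3CD63ACD.
Split into bytes (most-significant first): 3C D6 3A CD.
In big-endian order the high byte comes first in memory.
So the memory order matches the most-significant-first order: 3C D6 3A CD.

3C D6 3A CD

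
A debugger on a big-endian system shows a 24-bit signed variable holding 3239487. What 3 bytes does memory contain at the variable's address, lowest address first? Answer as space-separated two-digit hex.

31 6E 3F

3239487 in hexadecimal, padded to 24 bits, is 0x316E3F.
Split into bytes (most-significant first): 31 6E 3F.
Big-endian stores the most-significant byte at the lowest address.
So the memory order matches the most-significant-first order: 31 6E 3F.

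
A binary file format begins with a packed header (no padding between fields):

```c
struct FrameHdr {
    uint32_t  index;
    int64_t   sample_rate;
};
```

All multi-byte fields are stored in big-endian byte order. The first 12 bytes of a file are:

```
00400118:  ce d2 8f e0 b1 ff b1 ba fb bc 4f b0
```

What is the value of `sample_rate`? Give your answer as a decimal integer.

`sample_rate` follows `index` (4 bytes), so it starts at byte offset 4 and occupies 8 bytes.
Bytes at offsets 4..11: B1 FF B1 BA FB BC 4F B0.
Big-endian: lowest address holds the most-significant byte.
The bytes are already most-significant first: 0xB1FFB1BAFBBC4FB0.
Top bit is set, so as a signed 64-bit value this is 0xB1FFB1BAFBBC4FB0 − 2^64 = -5620578393289633872.

-5620578393289633872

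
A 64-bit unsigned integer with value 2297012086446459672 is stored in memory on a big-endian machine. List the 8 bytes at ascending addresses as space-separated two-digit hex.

1F E0 A0 52 91 6B 8B 18

2297012086446459672 in hexadecimal, padded to 64 bits, is 0x1FE0A052916B8B18.
Split into bytes (most-significant first): 1F E0 A0 52 91 6B 8B 18.
Big-endian stores the most-significant byte at the lowest address.
So the memory order matches the most-significant-first order: 1F E0 A0 52 91 6B 8B 18.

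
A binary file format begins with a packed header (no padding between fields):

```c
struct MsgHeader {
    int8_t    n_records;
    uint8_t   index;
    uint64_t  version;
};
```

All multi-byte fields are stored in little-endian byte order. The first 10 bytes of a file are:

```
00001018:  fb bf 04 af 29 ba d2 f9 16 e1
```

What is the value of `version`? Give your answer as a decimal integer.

16219425791483162372

`version` follows `n_records` (1 B), `index` (1 B), so it starts at offset 1 + 1 = 2 and occupies 8 bytes.
Bytes at offsets 2..9: 04 AF 29 BA D2 F9 16 E1.
Little-endian: lowest address holds the least-significant byte.
Reassemble most-significant byte first: E1 16 F9 D2 BA 29 AF 04 → 0xE116F9D2BA29AF04.
0xE116F9D2BA29AF04 = 16219425791483162372.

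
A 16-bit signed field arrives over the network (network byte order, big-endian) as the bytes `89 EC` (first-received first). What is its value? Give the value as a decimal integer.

-30228

Big-endian stores the most-significant byte at the lowest address.
The bytes are already most-significant first: 0x89EC.
Top bit is set, so as a signed 16-bit value this is 0x89EC − 2^16 = -30228.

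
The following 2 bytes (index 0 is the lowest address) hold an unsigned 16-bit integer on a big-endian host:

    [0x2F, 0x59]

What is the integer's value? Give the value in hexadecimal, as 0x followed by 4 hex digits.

In big-endian order the high byte comes first in memory.
The bytes are already most-significant first: 0x2F59.

0x2F59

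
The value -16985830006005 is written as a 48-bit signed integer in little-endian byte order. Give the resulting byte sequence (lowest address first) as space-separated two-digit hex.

0B E3 A2 2D 8D F0

Two's complement of -16985830006005 in 48 bits: 16985830006005 = 0x0F72D25D1CF5; invert → 0xF08D2DA2E30A; add 1 → 0xF08D2DA2E30B.
Split into bytes (most-significant first): F0 8D 2D A2 E3 0B.
Little-endian: lowest address holds the least-significant byte.
So at ascending addresses the bytes are 0B E3 A2 2D 8D F0.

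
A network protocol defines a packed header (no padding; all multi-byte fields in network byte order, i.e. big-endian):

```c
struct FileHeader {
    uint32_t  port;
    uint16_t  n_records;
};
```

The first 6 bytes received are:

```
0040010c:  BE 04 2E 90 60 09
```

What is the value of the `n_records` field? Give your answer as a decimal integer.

`n_records` follows `port` (4 bytes), so it starts at byte offset 4 and occupies 2 bytes.
Bytes at offsets 4..5: 60 09.
Big-endian: lowest address holds the most-significant byte.
The bytes are already most-significant first: 0x6009.
0x6009 = 24585.

24585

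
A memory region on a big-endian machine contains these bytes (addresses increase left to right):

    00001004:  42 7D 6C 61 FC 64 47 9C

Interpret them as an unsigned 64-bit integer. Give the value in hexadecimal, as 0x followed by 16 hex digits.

0x427D6C61FC64479C

In big-endian order the high byte comes first in memory.
The bytes are already most-significant first: 0x427D6C61FC64479C.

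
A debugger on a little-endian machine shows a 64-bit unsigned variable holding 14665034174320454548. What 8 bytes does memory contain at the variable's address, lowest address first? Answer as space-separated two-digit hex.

94 AB 55 03 E2 AA 84 CB

14665034174320454548 in hexadecimal, padded to 64 bits, is 0xCB84AAE20355AB94.
Split into bytes (most-significant first): CB 84 AA E2 03 55 AB 94.
Little-endian: lowest address holds the least-significant byte.
So at ascending addresses the bytes are 94 AB 55 03 E2 AA 84 CB.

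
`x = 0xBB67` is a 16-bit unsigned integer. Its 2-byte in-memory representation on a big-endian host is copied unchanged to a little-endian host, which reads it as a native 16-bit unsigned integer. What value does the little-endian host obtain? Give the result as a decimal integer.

26555

Stored big-endian, the bytes at ascending addresses are BB 67.
Read back as little-endian, the first byte is least significant, giving 0x67BB.
0x67BB = 26555.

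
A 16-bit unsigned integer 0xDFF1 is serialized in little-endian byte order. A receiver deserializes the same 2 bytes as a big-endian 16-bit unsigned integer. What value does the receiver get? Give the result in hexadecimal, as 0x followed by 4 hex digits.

0xF1DF

Stored little-endian, the bytes at ascending addresses are F1 DF.
Read back as big-endian, the last byte is least significant, giving 0xF1DF.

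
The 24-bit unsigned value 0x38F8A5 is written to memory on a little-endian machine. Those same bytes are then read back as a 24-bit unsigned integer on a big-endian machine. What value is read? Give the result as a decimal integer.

Stored little-endian, the bytes at ascending addresses are A5 F8 38.
Read back as big-endian, the last byte is least significant, giving 0xA5F838.
0xA5F838 = 10876984.

10876984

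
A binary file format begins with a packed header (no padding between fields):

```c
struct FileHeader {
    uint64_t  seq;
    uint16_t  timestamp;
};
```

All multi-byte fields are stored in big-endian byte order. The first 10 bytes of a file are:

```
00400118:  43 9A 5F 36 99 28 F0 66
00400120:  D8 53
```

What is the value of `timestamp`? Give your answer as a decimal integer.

55379

`timestamp` follows `seq` (8 bytes), so it starts at byte offset 8 and occupies 2 bytes.
Bytes at offsets 8..9: D8 53.
Big-endian: lowest address holds the most-significant byte.
The bytes are already most-significant first: 0xD853.
0xD853 = 55379.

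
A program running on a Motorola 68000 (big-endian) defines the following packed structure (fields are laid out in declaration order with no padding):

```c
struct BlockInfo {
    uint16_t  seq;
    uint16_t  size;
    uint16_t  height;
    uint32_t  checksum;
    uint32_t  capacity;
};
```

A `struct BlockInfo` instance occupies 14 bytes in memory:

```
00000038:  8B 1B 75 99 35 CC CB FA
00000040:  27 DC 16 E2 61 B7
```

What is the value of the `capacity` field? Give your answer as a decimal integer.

383934903

`capacity` follows `seq` (2 B), `size` (2 B), `height` (2 B), `checksum` (4 B), so it starts at offset 2 + 2 + 2 + 4 = 10 and occupies 4 bytes.
Bytes at offsets 10..13: 16 E2 61 B7.
Big-endian: lowest address holds the most-significant byte.
The bytes are already most-significant first: 0x16E261B7.
0x16E261B7 = 383934903.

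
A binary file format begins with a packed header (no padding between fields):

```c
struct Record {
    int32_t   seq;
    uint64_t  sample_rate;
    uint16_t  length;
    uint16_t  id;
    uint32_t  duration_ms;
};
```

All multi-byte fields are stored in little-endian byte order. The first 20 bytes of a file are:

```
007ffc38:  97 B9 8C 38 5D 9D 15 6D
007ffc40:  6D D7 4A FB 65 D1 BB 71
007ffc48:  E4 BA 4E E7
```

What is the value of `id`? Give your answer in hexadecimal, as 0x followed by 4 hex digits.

0x71BB

`id` follows `seq` (4 B), `sample_rate` (8 B), `length` (2 B), so it starts at offset 4 + 8 + 2 = 14 and occupies 2 bytes.
Bytes at offsets 14..15: BB 71.
Little-endian stores the least-significant byte at the lowest address.
Reassemble most-significant byte first: 71 BB → 0x71BB.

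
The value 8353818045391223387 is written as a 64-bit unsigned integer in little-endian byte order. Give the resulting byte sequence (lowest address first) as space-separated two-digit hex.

8353818045391223387 in hexadecimal, padded to 64 bits, is 0x73EEB94079CABA5B.
Split into bytes (most-significant first): 73 EE B9 40 79 CA BA 5B.
Little-endian: lowest address holds the least-significant byte.
So at ascending addresses the bytes are 5B BA CA 79 40 B9 EE 73.

5B BA CA 79 40 B9 EE 73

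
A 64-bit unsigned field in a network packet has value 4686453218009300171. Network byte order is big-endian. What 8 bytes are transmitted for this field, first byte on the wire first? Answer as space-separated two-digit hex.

41 09 A0 5F 33 EE 3C CB

4686453218009300171 in hexadecimal, padded to 64 bits, is 0x4109A05F33EE3CCB.
Split into bytes (most-significant first): 41 09 A0 5F 33 EE 3C CB.
In big-endian order the high byte comes first in memory.
So the memory order matches the most-significant-first order: 41 09 A0 5F 33 EE 3C CB.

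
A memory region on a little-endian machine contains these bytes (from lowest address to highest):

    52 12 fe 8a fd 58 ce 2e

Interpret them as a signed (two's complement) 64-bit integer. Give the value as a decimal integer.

3372731016928957010

Little-endian stores the least-significant byte at the lowest address.
Reassemble most-significant byte first: 2E CE 58 FD 8A FE 12 52 → 0x2ECE58FD8AFE1252.
0x2ECE58FD8AFE1252 = 3372731016928957010.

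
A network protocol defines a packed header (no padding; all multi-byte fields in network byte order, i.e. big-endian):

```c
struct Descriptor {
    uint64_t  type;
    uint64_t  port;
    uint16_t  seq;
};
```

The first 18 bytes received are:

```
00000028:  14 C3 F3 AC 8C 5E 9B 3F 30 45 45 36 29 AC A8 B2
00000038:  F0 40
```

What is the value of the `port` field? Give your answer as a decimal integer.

3478262386143307954

`port` follows `type` (8 bytes), so it starts at byte offset 8 and occupies 8 bytes.
Bytes at offsets 8..15: 30 45 45 36 29 AC A8 B2.
Big-endian stores the most-significant byte at the lowest address.
The bytes are already most-significant first: 0x3045453629ACA8B2.
0x3045453629ACA8B2 = 3478262386143307954.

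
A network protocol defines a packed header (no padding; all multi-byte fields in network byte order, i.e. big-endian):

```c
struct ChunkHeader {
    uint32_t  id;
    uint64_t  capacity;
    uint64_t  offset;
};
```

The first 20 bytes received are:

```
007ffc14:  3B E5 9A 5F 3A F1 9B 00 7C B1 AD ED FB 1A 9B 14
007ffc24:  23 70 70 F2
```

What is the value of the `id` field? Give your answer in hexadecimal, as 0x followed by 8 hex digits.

`id` is the first field, at byte offset 0, occupying 4 bytes.
Bytes at offsets 0..3: 3B E5 9A 5F.
Big-endian: lowest address holds the most-significant byte.
The bytes are already most-significant first: 0x3BE59A5F.

0x3BE59A5F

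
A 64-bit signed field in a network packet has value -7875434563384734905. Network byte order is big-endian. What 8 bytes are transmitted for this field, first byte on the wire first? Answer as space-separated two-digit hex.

Two's complement of -7875434563384734905 in 64 bits: 7875434563384734905 = 0x6D4B2A02726174B9; invert → 0x92B4D5FD8D9E8B46; add 1 → 0x92B4D5FD8D9E8B47.
Split into bytes (most-significant first): 92 B4 D5 FD 8D 9E 8B 47.
Big-endian: lowest address holds the most-significant byte.
So the memory order matches the most-significant-first order: 92 B4 D5 FD 8D 9E 8B 47.

92 B4 D5 FD 8D 9E 8B 47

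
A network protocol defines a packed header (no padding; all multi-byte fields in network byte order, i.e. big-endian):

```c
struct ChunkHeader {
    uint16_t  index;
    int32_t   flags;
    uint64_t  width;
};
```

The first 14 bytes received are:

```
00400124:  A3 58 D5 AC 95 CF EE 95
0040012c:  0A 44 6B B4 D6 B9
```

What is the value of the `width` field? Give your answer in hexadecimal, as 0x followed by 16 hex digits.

0xEE950A446BB4D6B9

`width` follows `index` (2 B), `flags` (4 B), so it starts at offset 2 + 4 = 6 and occupies 8 bytes.
Bytes at offsets 6..13: EE 95 0A 44 6B B4 D6 B9.
In big-endian order the high byte comes first in memory.
The bytes are already most-significant first: 0xEE950A446BB4D6B9.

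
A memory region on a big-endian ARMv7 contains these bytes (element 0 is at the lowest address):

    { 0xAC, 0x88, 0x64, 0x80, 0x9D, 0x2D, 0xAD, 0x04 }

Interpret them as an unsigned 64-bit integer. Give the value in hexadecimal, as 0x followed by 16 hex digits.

0xAC8864809D2DAD04

Big-endian: lowest address holds the most-significant byte.
The bytes are already most-significant first: 0xAC8864809D2DAD04.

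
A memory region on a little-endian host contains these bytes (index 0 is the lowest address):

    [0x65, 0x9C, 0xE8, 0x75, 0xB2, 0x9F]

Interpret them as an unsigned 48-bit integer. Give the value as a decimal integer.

Little-endian stores the least-significant byte at the lowest address.
Reassemble most-significant byte first: 9F B2 75 E8 9C 65 → 0x9FB275E89C65.
0x9FB275E89C65 = 175588831173733.

175588831173733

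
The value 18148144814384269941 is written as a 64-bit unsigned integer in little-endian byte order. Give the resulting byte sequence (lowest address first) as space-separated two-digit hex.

75 CA B8 41 8E 29 DB FB

18148144814384269941 in hexadecimal, padded to 64 bits, is 0xFBDB298E41B8CA75.
Split into bytes (most-significant first): FB DB 29 8E 41 B8 CA 75.
Little-endian: lowest address holds the least-significant byte.
So at ascending addresses the bytes are 75 CA B8 41 8E 29 DB FB.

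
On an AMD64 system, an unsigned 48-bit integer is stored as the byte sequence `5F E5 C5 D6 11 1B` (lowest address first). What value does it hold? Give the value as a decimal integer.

29763431687519

Little-endian stores the least-significant byte at the lowest address.
Reassemble most-significant byte first: 1B 11 D6 C5 E5 5F → 0x1B11D6C5E55F.
0x1B11D6C5E55F = 29763431687519.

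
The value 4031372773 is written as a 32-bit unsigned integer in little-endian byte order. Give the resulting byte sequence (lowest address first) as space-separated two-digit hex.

E5 DD 49 F0

4031372773 in hexadecimal, padded to 32 bits, is 0xF049DDE5.
Split into bytes (most-significant first): F0 49 DD E5.
Little-endian: lowest address holds the least-significant byte.
So at ascending addresses the bytes are E5 DD 49 F0.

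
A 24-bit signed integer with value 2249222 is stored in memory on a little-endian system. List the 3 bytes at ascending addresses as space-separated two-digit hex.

06 52 22

2249222 in hexadecimal, padded to 24 bits, is 0x225206.
Split into bytes (most-significant first): 22 52 06.
Little-endian stores the least-significant byte at the lowest address.
So at ascending addresses the bytes are 06 52 22.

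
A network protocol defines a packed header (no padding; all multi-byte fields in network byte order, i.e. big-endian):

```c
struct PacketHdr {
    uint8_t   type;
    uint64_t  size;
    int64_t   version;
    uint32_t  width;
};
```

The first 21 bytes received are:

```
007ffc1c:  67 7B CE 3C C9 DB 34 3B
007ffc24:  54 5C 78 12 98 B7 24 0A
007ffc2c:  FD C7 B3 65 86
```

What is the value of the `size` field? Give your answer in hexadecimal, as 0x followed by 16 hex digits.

`size` follows `type` (1 byte), so it starts at byte offset 1 and occupies 8 bytes.
Bytes at offsets 1..8: 7B CE 3C C9 DB 34 3B 54.
Big-endian stores the most-significant byte at the lowest address.
The bytes are already most-significant first: 0x7BCE3CC9DB343B54.

0x7BCE3CC9DB343B54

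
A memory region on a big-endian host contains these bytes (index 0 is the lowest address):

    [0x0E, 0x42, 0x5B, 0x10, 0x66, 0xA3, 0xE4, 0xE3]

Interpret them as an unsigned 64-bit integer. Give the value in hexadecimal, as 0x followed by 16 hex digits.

0x0E425B1066A3E4E3

Big-endian: lowest address holds the most-significant byte.
The bytes are already most-significant first: 0x0E425B1066A3E4E3.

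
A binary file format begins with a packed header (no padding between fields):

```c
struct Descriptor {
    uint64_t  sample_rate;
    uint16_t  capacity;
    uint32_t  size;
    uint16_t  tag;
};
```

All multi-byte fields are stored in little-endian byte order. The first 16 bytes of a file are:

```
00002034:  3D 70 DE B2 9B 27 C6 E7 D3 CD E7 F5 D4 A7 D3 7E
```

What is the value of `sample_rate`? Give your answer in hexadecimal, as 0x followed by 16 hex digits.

0xE7C6279BB2DE703D

`sample_rate` is the first field, at byte offset 0, occupying 8 bytes.
Bytes at offsets 0..7: 3D 70 DE B2 9B 27 C6 E7.
In little-endian order the low byte comes first in memory.
Reassemble most-significant byte first: E7 C6 27 9B B2 DE 70 3D → 0xE7C6279BB2DE703D.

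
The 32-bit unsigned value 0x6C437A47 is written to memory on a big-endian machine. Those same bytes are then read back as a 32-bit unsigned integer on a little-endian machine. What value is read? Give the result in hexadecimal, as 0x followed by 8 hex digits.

Stored big-endian, the bytes at ascending addresses are 6C 43 7A 47.
Read back as little-endian, the first byte is least significant, giving 0x477A436C.

0x477A436C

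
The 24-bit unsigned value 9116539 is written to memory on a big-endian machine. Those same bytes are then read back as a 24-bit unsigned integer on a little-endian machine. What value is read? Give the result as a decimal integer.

9116539 in 24-bit hexadecimal is 0x8B1B7B.
Stored big-endian, the bytes at ascending addresses are 8B 1B 7B.
Read back as little-endian, the first byte is least significant, giving 0x7B1B8B.
0x7B1B8B = 8067979.

8067979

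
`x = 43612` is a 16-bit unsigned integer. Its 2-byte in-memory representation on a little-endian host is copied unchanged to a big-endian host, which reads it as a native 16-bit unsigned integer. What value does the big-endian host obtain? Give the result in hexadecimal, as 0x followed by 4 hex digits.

0x5CAA

43612 in 16-bit hexadecimal is 0xAA5C.
Stored little-endian, the bytes at ascending addresses are 5C AA.
Read back as big-endian, the last byte is least significant, giving 0x5CAA.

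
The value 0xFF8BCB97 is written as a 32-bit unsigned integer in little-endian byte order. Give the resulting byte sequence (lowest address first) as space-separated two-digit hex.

97 CB 8B FF

Split into bytes (most-significant first): FF 8B CB 97.
Little-endian stores the least-significant byte at the lowest address.
So at ascending addresses the bytes are 97 CB 8B FF.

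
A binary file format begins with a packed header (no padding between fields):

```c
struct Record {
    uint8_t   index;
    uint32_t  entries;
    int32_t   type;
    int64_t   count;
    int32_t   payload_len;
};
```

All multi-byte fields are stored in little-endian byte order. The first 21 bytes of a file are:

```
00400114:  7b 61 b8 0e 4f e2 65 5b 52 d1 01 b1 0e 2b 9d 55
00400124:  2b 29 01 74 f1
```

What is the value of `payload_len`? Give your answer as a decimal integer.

`payload_len` follows `index` (1 B), `entries` (4 B), `type` (4 B), `count` (8 B), so it starts at offset 1 + 4 + 4 + 8 = 17 and occupies 4 bytes.
Bytes at offsets 17..20: 29 01 74 F1.
In little-endian order the low byte comes first in memory.
Reassemble most-significant byte first: F1 74 01 29 → 0xF1740129.
Top bit is set, so as a signed 32-bit value this is 0xF1740129 − 2^32 = -244055767.

-244055767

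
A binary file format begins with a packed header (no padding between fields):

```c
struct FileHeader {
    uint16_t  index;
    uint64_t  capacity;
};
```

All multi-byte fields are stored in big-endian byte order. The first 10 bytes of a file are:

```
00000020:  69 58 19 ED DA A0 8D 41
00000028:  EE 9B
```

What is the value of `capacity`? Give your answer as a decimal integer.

`capacity` follows `index` (2 bytes), so it starts at byte offset 2 and occupies 8 bytes.
Bytes at offsets 2..9: 19 ED DA A0 8D 41 EE 9B.
Big-endian stores the most-significant byte at the lowest address.
The bytes are already most-significant first: 0x19EDDAA08D41EE9B.
0x19EDDAA08D41EE9B = 1868389803528154779.

1868389803528154779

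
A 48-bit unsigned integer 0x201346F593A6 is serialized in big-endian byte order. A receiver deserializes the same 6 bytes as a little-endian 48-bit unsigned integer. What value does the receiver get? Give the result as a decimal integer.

183154405413664

Stored big-endian, the bytes at ascending addresses are 20 13 46 F5 93 A6.
Read back as little-endian, the first byte is least significant, giving 0xA693F5461320.
0xA693F5461320 = 183154405413664.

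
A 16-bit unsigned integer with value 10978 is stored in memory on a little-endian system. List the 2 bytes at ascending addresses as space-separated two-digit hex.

E2 2A

10978 in hexadecimal, padded to 16 bits, is 0x2AE2.
Split into bytes (most-significant first): 2A E2.
Little-endian: lowest address holds the least-significant byte.
So at ascending addresses the bytes are E2 2A.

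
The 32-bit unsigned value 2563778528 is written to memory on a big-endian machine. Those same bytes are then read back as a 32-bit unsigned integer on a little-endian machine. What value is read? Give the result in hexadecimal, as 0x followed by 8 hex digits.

2563778528 in 32-bit hexadecimal is 0x98D027E0.
Stored big-endian, the bytes at ascending addresses are 98 D0 27 E0.
Read back as little-endian, the first byte is least significant, giving 0xE027D098.

0xE027D098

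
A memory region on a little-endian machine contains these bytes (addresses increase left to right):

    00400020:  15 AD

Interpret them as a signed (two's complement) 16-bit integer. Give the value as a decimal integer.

-21227

Little-endian stores the least-significant byte at the lowest address.
Reassemble most-significant byte first: AD 15 → 0xAD15.
Top bit is set, so as a signed 16-bit value this is 0xAD15 − 2^16 = -21227.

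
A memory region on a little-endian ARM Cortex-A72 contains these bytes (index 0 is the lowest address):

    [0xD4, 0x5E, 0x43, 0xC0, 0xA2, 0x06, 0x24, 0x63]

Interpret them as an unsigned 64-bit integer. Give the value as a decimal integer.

7143842204996558548

In little-endian order the low byte comes first in memory.
Reassemble most-significant byte first: 63 24 06 A2 C0 43 5E D4 → 0x632406A2C0435ED4.
0x632406A2C0435ED4 = 7143842204996558548.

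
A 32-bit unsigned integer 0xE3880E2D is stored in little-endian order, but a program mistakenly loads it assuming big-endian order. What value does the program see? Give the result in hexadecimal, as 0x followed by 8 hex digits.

Stored little-endian, the bytes at ascending addresses are 2D 0E 88 E3.
Read back as big-endian, the last byte is least significant, giving 0x2D0E88E3.

0x2D0E88E3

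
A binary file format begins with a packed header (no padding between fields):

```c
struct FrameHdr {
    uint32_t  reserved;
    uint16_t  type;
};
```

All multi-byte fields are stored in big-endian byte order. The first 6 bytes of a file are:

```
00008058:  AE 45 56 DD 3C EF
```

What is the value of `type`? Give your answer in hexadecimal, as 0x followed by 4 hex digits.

`type` follows `reserved` (4 bytes), so it starts at byte offset 4 and occupies 2 bytes.
Bytes at offsets 4..5: 3C EF.
Big-endian stores the most-significant byte at the lowest address.
The bytes are already most-significant first: 0x3CEF.

0x3CEF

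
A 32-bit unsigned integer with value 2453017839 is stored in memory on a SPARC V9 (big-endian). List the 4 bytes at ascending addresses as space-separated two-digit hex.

2453017839 in hexadecimal, padded to 32 bits, is 0x923614EF.
Split into bytes (most-significant first): 92 36 14 EF.
In big-endian order the high byte comes first in memory.
So the memory order matches the most-significant-first order: 92 36 14 EF.

92 36 14 EF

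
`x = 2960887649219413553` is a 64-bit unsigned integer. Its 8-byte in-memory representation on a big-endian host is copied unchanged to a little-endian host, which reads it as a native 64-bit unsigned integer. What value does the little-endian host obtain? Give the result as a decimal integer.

2960887649219413553 in 64-bit hexadecimal is 0x29172FA127908631.
Stored big-endian, the bytes at ascending addresses are 29 17 2F A1 27 90 86 31.
Read back as little-endian, the first byte is least significant, giving 0x31869027A12F1729.
0x31869027A12F1729 = 3568698254620038953.

3568698254620038953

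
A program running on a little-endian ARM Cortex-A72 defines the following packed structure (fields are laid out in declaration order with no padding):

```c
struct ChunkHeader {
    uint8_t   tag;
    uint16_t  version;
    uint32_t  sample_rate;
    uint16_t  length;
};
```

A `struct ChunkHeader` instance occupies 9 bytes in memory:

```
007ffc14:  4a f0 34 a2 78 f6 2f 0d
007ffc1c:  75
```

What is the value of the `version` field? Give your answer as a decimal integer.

13552

`version` follows `tag` (1 byte), so it starts at byte offset 1 and occupies 2 bytes.
Bytes at offsets 1..2: F0 34.
In little-endian order the low byte comes first in memory.
Reassemble most-significant byte first: 34 F0 → 0x34F0.
0x34F0 = 13552.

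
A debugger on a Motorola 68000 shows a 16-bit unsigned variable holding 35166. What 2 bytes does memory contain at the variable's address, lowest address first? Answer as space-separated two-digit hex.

89 5E

35166 in hexadecimal, padded to 16 bits, is 0x895E.
Split into bytes (most-significant first): 89 5E.
Big-endian: lowest address holds the most-significant byte.
So the memory order matches the most-significant-first order: 89 5E.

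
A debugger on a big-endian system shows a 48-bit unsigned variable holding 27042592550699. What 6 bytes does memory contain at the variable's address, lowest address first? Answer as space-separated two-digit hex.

27042592550699 in hexadecimal, padded to 48 bits, is 0x1898581F6F2B.
Split into bytes (most-significant first): 18 98 58 1F 6F 2B.
In big-endian order the high byte comes first in memory.
So the memory order matches the most-significant-first order: 18 98 58 1F 6F 2B.

18 98 58 1F 6F 2B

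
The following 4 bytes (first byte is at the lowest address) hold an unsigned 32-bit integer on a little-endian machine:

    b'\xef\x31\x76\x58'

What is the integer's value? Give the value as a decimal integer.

Little-endian stores the least-significant byte at the lowest address.
Reassemble most-significant byte first: 58 76 31 EF → 0x587631EF.
0x587631EF = 1484141039.

1484141039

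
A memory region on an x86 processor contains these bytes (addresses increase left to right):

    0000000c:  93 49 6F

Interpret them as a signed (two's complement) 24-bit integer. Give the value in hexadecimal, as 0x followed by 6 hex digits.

0x6F4993

Little-endian stores the least-significant byte at the lowest address.
Reassemble most-significant byte first: 6F 49 93 → 0x6F4993.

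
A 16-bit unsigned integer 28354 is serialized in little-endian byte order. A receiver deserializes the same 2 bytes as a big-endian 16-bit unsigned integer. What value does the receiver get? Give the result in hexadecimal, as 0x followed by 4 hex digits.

28354 in 16-bit hexadecimal is 0x6EC2.
Stored little-endian, the bytes at ascending addresses are C2 6E.
Read back as big-endian, the last byte is least significant, giving 0xC26E.

0xC26E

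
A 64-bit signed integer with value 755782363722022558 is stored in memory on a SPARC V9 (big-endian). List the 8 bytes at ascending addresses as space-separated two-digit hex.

755782363722022558 in hexadecimal, padded to 64 bits, is 0x0A7D140E3527FE9E.
Split into bytes (most-significant first): 0A 7D 14 0E 35 27 FE 9E.
Big-endian: lowest address holds the most-significant byte.
So the memory order matches the most-significant-first order: 0A 7D 14 0E 35 27 FE 9E.

0A 7D 14 0E 35 27 FE 9E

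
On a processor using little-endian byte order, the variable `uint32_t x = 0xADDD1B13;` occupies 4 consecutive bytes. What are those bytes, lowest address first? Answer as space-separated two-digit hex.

Split into bytes (most-significant first): AD DD 1B 13.
In little-endian order the low byte comes first in memory.
So at ascending addresses the bytes are 13 1B DD AD.

13 1B DD AD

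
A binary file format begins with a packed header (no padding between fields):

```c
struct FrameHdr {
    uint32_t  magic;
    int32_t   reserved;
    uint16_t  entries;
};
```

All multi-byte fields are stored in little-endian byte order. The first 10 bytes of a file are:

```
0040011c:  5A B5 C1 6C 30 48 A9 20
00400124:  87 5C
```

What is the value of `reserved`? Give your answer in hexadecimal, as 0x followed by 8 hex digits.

`reserved` follows `magic` (4 bytes), so it starts at byte offset 4 and occupies 4 bytes.
Bytes at offsets 4..7: 30 48 A9 20.
In little-endian order the low byte comes first in memory.
Reassemble most-significant byte first: 20 A9 48 30 → 0x20A94830.

0x20A94830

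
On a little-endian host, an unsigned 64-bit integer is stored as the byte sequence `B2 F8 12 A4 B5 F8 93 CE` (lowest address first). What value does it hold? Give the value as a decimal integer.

Little-endian stores the least-significant byte at the lowest address.
Reassemble most-significant byte first: CE 93 F8 B5 A4 12 F8 B2 → 0xCE93F8B5A412F8B2.
0xCE93F8B5A412F8B2 = 14885514652415097010.

14885514652415097010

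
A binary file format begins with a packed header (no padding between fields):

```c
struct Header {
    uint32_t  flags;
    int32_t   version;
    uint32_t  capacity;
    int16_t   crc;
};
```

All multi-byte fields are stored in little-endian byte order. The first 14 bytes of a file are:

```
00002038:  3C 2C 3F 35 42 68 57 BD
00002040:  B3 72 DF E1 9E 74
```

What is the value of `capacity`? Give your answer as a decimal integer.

3789517491

`capacity` follows `flags` (4 B), `version` (4 B), so it starts at offset 4 + 4 = 8 and occupies 4 bytes.
Bytes at offsets 8..11: B3 72 DF E1.
Little-endian: lowest address holds the least-significant byte.
Reassemble most-significant byte first: E1 DF 72 B3 → 0xE1DF72B3.
0xE1DF72B3 = 3789517491.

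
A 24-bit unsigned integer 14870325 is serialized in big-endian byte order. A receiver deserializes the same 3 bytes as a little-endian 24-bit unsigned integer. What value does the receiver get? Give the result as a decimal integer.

14870325 in 24-bit hexadecimal is 0xE2E735.
Stored big-endian, the bytes at ascending addresses are E2 E7 35.
Read back as little-endian, the first byte is least significant, giving 0x35E7E2.
0x35E7E2 = 3532770.

3532770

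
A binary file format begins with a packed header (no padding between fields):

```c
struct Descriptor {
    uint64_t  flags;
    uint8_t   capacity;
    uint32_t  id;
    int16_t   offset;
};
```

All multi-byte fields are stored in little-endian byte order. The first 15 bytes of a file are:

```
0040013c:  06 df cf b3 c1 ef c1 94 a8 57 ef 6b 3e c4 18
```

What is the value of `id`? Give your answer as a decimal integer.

1047261015

`id` follows `flags` (8 B), `capacity` (1 B), so it starts at offset 8 + 1 = 9 and occupies 4 bytes.
Bytes at offsets 9..12: 57 EF 6B 3E.
In little-endian order the low byte comes first in memory.
Reassemble most-significant byte first: 3E 6B EF 57 → 0x3E6BEF57.
0x3E6BEF57 = 1047261015.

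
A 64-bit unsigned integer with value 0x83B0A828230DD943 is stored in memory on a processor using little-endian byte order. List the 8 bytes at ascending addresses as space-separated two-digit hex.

Split into bytes (most-significant first): 83 B0 A8 28 23 0D D9 43.
Little-endian: lowest address holds the least-significant byte.
So at ascending addresses the bytes are 43 D9 0D 23 28 A8 B0 83.

43 D9 0D 23 28 A8 B0 83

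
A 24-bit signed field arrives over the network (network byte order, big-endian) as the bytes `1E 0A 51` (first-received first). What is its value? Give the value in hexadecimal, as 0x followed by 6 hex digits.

0x1E0A51

In big-endian order the high byte comes first in memory.
The bytes are already most-significant first: 0x1E0A51.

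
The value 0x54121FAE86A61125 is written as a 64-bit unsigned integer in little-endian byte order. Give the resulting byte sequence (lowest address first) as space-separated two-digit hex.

25 11 A6 86 AE 1F 12 54

Split into bytes (most-significant first): 54 12 1F AE 86 A6 11 25.
In little-endian order the low byte comes first in memory.
So at ascending addresses the bytes are 25 11 A6 86 AE 1F 12 54.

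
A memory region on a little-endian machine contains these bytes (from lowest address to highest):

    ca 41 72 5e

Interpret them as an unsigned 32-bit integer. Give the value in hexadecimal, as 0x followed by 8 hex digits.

0x5E7241CA

Little-endian: lowest address holds the least-significant byte.
Reassemble most-significant byte first: 5E 72 41 CA → 0x5E7241CA.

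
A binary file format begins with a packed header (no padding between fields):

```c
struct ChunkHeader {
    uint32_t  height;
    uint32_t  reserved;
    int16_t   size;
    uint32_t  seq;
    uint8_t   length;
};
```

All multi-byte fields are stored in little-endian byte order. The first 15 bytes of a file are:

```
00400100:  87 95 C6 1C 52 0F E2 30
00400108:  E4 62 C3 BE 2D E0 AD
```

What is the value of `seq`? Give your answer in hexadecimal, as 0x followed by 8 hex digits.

`seq` follows `height` (4 B), `reserved` (4 B), `size` (2 B), so it starts at offset 4 + 4 + 2 = 10 and occupies 4 bytes.
Bytes at offsets 10..13: C3 BE 2D E0.
Little-endian: lowest address holds the least-significant byte.
Reassemble most-significant byte first: E0 2D BE C3 → 0xE02DBEC3.

0xE02DBEC3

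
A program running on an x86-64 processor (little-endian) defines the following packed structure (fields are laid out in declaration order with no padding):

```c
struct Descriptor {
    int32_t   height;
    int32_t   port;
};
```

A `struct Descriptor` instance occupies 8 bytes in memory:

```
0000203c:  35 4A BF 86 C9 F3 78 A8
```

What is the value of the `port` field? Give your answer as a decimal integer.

`port` follows `height` (4 bytes), so it starts at byte offset 4 and occupies 4 bytes.
Bytes at offsets 4..7: C9 F3 78 A8.
In little-endian order the low byte comes first in memory.
Reassemble most-significant byte first: A8 78 F3 C9 → 0xA878F3C9.
Top bit is set, so as a signed 32-bit value this is 0xA878F3C9 − 2^32 = -1468468279.

-1468468279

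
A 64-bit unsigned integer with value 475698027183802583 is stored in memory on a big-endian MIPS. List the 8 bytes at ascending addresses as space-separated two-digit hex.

475698027183802583 in hexadecimal, padded to 64 bits, is 0x069A04D5DAA508D7.
Split into bytes (most-significant first): 06 9A 04 D5 DA A5 08 D7.
Big-endian stores the most-significant byte at the lowest address.
So the memory order matches the most-significant-first order: 06 9A 04 D5 DA A5 08 D7.

06 9A 04 D5 DA A5 08 D7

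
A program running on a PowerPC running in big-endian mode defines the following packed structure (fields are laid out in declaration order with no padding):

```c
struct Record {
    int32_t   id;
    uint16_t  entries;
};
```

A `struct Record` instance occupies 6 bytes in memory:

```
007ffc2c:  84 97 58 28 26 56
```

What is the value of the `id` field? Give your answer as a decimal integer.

-2070456280

`id` is the first field, at byte offset 0, occupying 4 bytes.
Bytes at offsets 0..3: 84 97 58 28.
Big-endian stores the most-significant byte at the lowest address.
The bytes are already most-significant first: 0x84975828.
Top bit is set, so as a signed 32-bit value this is 0x84975828 − 2^32 = -2070456280.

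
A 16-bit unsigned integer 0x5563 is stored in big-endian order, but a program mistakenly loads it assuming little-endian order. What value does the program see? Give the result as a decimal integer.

Stored big-endian, the bytes at ascending addresses are 55 63.
Read back as little-endian, the first byte is least significant, giving 0x6355.
0x6355 = 25429.

25429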